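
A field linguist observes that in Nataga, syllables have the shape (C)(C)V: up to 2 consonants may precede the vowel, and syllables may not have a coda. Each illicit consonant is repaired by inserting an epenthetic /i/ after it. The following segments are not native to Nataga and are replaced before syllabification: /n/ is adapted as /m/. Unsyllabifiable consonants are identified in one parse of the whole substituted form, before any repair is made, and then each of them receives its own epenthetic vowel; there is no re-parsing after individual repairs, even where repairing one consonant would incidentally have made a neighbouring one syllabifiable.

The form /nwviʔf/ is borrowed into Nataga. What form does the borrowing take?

Substitution: /n/ → /m/, giving /mwviʔf/.
Syllabifying with onset maximization leaves /m/, /ʔ/, /f/ stranded (no codas are permitted; onsets may contain at most 2 consonants).
Epenthesis after each stranded consonant: /m/ → /mi/, /ʔ/ → /ʔi/, /f/ → /fi/.

miwviʔifi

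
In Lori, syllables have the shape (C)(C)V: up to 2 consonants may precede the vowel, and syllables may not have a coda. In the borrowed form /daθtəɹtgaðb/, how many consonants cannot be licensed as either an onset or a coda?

Syllabifying with onset maximization leaves /ɹ/, /ð/, /b/ stranded (no codas are permitted; onsets may contain at most 2 consonants).

3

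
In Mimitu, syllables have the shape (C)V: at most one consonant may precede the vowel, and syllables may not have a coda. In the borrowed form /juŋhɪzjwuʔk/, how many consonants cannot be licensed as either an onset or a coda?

Syllabifying with onset maximization leaves /ŋ/, /z/, /j/, /ʔ/, /k/ stranded (no codas are permitted; onsets are limited to one consonant).

5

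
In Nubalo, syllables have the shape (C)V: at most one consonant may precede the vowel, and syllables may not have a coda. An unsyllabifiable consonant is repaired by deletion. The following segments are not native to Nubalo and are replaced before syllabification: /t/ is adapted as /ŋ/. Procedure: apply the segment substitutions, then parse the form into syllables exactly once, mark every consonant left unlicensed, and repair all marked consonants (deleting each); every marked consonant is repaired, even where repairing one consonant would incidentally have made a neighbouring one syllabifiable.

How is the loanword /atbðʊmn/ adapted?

aðʊ

Substitution: /t/ → /ŋ/, giving /aŋbðʊmn/.
The consonants /ŋ/, /b/, /m/, /n/ cannot be parsed into a legal (C)V syllable (no codas are permitted; onsets are limited to one consonant).
Deleting the stranded consonants removes /ŋ/, /b/, /m/, /n/.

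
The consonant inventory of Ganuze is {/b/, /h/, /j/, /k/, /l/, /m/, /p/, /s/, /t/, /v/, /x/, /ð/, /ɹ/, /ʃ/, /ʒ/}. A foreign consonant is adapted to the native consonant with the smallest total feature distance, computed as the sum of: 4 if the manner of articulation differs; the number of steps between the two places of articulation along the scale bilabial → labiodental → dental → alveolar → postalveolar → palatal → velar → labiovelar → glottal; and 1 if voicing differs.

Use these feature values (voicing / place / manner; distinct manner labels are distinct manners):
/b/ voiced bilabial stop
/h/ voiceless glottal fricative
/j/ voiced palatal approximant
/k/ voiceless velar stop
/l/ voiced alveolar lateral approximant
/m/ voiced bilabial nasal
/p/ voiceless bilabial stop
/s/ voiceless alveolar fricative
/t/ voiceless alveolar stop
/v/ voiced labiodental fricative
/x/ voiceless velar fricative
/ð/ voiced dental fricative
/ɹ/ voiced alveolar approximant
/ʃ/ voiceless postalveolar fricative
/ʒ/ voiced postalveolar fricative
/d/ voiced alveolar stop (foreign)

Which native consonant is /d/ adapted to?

/t/ is closest: same manner (stop), place distance 0 (alveolar→alveolar), voicing differs (+1); total 1. Next closest is /b/ at distance 3.

t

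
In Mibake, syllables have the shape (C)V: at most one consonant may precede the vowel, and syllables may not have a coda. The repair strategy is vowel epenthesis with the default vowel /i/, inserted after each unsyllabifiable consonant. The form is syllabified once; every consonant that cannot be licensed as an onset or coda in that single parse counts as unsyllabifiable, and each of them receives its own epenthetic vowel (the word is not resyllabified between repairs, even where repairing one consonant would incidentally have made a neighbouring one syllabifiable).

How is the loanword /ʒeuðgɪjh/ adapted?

ʒeuðigɪjihi

The consonants /ð/, /j/, /h/ cannot be parsed into a legal (C)V syllable (no codas are permitted; onsets are limited to one consonant).
Each unlicensed consonant becomes the onset of a new syllable: /ð/ → /ði/, /j/ → /ji/, /h/ → /hi/.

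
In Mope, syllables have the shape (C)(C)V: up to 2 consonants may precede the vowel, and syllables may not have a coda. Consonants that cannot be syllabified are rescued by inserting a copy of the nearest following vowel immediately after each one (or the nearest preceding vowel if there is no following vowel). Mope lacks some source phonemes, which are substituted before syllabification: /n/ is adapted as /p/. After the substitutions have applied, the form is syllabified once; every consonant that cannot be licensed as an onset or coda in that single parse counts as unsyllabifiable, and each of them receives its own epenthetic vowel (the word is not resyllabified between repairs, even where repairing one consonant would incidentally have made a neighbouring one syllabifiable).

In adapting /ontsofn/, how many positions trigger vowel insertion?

3

After substitution the input is /optsofp/.
The unsyllabifiable consonants are /p/, /f/, /p/; each receives one epenthetic vowel.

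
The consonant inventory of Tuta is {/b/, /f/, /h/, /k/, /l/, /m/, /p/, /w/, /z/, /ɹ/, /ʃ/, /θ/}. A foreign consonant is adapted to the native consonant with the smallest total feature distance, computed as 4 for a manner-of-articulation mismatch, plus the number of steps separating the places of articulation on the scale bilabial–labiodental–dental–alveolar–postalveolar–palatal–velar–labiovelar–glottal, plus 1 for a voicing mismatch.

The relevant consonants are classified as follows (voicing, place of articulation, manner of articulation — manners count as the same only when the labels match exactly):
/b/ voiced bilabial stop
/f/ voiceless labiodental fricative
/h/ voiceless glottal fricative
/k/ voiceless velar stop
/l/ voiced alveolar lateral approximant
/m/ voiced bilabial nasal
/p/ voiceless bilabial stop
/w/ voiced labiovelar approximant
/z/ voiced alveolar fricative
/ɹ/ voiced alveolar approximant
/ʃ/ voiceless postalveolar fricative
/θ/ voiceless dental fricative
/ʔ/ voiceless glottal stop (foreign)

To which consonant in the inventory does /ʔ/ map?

k

/k/ is closest: same manner (stop), place distance 2 (glottal→velar), same voicing; total 2. Next closest is /h/ at distance 4.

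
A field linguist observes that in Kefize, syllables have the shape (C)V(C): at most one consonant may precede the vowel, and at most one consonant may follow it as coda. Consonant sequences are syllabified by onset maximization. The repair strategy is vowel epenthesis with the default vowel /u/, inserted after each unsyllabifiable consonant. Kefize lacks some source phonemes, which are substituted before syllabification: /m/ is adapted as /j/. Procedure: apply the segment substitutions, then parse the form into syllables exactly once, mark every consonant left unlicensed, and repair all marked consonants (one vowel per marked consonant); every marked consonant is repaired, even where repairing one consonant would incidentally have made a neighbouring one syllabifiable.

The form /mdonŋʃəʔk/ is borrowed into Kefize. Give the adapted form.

judonŋuʃəʔku

Substitution: /m/ → /j/, giving /jdonŋʃəʔk/.
Under (C)V(C), the unsyllabifiable consonants are /j/, /ŋ/, /k/ (at most one coda consonant is licensed; onsets are limited to one consonant).
Each unlicensed consonant becomes the onset of a new syllable: /j/ → /ju/, /ŋ/ → /ŋu/, /k/ → /ku/.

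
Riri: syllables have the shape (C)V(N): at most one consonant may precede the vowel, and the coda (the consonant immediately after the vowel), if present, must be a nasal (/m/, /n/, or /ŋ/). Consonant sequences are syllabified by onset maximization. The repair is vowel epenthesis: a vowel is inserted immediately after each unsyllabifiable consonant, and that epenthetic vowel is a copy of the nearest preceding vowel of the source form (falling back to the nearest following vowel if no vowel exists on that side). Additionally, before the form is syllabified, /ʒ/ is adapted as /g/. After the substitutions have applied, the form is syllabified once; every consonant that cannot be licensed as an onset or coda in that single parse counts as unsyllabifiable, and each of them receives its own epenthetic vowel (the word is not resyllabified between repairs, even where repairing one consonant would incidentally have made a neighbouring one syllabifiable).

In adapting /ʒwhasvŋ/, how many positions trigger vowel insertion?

5

After substitution the input is /gwhasvŋ/.
The unsyllabifiable consonants are /g/, /w/, /s/, /v/, /ŋ/; each receives one epenthetic vowel.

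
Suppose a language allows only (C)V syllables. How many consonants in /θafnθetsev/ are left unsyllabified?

4

Syllabifying with onset maximization leaves /f/, /n/, /t/, /v/ stranded (no codas are permitted; onsets are limited to one consonant).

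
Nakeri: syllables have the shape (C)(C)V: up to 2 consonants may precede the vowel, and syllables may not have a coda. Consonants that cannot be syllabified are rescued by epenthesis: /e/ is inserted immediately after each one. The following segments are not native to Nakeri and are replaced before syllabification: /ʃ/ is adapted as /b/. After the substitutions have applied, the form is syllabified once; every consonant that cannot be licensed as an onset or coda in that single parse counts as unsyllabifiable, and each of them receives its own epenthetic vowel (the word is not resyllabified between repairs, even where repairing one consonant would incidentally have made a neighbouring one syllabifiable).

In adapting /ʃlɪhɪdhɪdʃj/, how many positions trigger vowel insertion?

3

After substitution the input is /blɪhɪdhɪdbj/.
The unsyllabifiable consonants are /d/, /b/, /j/; each receives one epenthetic vowel.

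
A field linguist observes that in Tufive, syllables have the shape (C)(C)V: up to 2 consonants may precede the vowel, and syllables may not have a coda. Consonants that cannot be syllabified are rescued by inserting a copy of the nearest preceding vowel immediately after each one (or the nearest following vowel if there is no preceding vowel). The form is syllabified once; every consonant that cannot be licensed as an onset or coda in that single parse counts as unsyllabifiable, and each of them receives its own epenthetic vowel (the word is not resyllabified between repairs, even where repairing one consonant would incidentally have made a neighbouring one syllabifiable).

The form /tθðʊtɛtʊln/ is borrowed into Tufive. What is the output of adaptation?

tʊθðʊtɛtʊlʊnʊ

Syllabifying with onset maximization leaves /t/, /l/, /n/ stranded (no codas are permitted; onsets may contain at most 2 consonants).
Each unlicensed consonant becomes the onset of a new syllable: /t/ → /tʊ/, /l/ → /lʊ/, /n/ → /nʊ/.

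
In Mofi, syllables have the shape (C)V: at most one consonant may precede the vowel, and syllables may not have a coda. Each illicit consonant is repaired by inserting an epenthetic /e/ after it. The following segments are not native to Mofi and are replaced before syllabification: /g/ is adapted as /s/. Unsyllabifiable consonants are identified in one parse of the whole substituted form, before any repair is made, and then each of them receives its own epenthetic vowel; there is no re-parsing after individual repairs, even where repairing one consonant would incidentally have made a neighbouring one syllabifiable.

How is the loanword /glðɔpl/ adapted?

Substitution: /g/ → /s/, giving /slðɔpl/.
Under (C)V, the unsyllabifiable consonants are /s/, /l/, /p/, /l/ (no codas are permitted; onsets are limited to one consonant).
Epenthesis after each stranded consonant: /s/ → /se/, /l/ → /le/, /p/ → /pe/, /l/ → /le/.

seleðɔpele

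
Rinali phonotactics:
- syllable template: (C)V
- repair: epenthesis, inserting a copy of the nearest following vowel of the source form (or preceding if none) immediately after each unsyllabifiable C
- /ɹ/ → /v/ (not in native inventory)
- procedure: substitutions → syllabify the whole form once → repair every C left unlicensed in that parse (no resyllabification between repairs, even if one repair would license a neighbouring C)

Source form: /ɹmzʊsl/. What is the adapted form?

Substitution: /ɹ/ → /v/, giving /vmzʊsl/.
Under (C)V, the unsyllabifiable consonants are /v/, /m/, /s/, /l/ (no codas are permitted; onsets are limited to one consonant).
Epenthesis after each stranded consonant: /v/ → /vʊ/, /m/ → /mʊ/, /s/ → /sʊ/, /l/ → /lʊ/.

vʊmʊzʊsʊlʊ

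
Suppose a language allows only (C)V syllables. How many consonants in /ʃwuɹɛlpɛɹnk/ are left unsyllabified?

Under (C)V, the unsyllabifiable consonants are /ʃ/, /l/, /ɹ/, /n/, /k/ (no codas are permitted; onsets are limited to one consonant).

5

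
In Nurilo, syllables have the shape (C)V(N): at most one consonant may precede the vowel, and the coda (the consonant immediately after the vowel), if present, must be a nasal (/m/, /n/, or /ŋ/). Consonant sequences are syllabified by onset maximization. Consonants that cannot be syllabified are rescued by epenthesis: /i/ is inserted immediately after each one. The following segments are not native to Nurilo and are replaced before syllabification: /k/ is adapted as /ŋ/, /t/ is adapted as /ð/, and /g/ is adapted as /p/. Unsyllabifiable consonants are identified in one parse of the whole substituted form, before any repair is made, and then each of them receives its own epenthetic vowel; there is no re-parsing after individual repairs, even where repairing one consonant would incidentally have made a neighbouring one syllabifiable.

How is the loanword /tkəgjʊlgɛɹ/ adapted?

Substitution: /t/ → /ð/, /k/ → /ŋ/, /g/ → /p/, giving /ðŋəpjʊlpɛɹ/.
The consonants /ð/, /p/, /l/, /ɹ/ cannot be parsed into a legal (C)V(N) syllable (only a nasal (/m/, /n/, or /ŋ/) is licensed in coda position; onsets are limited to one consonant).
Each unlicensed consonant becomes the onset of a new syllable: /ð/ → /ði/, /p/ → /pi/, /l/ → /li/, /ɹ/ → /ɹi/.

ðiŋəpijʊlipɛɹi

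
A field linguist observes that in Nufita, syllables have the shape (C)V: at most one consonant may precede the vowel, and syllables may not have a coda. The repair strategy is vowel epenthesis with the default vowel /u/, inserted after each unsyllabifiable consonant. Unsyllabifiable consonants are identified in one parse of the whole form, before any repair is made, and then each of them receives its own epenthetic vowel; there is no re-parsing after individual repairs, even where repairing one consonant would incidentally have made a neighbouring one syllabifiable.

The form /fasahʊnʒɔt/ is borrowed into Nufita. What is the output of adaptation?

Under (C)V, the unsyllabifiable consonants are /n/, /t/ (no codas are permitted; onsets are limited to one consonant).
Each unlicensed consonant becomes the onset of a new syllable: /n/ → /nu/, /t/ → /tu/.

fasahʊnuʒɔtu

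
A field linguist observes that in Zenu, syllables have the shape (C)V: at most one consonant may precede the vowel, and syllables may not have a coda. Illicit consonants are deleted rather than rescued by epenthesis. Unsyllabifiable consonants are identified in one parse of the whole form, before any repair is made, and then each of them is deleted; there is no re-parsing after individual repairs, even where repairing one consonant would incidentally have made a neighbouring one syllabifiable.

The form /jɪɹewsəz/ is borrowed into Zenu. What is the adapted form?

jɪɹesə

The consonants /w/, /z/ cannot be parsed into a legal (C)V syllable (no codas are permitted; onsets are limited to one consonant).
Deleting the stranded consonants removes /w/, /z/.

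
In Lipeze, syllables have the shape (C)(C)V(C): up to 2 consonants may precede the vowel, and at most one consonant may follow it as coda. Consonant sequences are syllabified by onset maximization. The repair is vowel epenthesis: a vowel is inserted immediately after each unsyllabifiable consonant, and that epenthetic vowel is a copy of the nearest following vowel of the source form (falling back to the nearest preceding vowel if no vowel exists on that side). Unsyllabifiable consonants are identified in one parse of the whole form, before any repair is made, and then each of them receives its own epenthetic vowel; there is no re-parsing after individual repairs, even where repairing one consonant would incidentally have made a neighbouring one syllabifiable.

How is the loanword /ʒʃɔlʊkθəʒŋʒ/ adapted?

The consonants /ŋ/, /ʒ/ cannot be parsed into a legal (C)(C)V(C) syllable (at most one coda consonant is licensed; onsets may contain at most 2 consonants).
Epenthesis after each stranded consonant: /ŋ/ → /ŋə/, /ʒ/ → /ʒə/.

ʒʃɔlʊkθəʒŋəʒə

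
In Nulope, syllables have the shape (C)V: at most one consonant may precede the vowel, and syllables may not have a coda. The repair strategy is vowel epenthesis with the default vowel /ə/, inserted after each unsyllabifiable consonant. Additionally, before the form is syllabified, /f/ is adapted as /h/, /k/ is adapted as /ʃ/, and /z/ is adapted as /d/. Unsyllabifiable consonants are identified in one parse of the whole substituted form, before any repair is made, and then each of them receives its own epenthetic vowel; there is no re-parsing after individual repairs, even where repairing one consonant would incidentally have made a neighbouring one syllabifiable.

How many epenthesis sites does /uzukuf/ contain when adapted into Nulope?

1

After substitution the input is /uduʃuh/.
The unsyllabifiable consonants are /h/; each receives one epenthetic vowel.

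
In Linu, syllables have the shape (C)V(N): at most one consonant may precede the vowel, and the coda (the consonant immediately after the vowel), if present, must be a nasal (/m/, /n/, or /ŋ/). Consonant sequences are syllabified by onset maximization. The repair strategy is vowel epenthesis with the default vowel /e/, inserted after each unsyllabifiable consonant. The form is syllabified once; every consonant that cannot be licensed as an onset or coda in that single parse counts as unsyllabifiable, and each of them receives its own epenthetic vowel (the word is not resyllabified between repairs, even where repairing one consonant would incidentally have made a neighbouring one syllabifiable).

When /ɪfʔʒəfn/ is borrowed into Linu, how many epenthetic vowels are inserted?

The unsyllabifiable consonants are /f/, /ʔ/, /f/, /n/; each receives one epenthetic vowel.

4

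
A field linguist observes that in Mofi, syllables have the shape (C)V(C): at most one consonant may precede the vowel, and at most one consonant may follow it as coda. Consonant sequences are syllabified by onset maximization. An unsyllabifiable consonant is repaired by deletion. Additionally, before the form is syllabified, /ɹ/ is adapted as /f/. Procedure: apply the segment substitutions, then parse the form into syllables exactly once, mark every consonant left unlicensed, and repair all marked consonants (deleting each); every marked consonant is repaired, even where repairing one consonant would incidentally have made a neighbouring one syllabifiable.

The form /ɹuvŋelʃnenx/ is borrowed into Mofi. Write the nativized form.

Substitution: /ɹ/ → /f/, giving /fuvŋelʃnenx/.
Syllabifying with onset maximization leaves /ʃ/, /x/ stranded (at most one coda consonant is licensed; onsets are limited to one consonant).
Each unlicensed consonant is deleted: /ʃ/, /x/.

fuvŋelnen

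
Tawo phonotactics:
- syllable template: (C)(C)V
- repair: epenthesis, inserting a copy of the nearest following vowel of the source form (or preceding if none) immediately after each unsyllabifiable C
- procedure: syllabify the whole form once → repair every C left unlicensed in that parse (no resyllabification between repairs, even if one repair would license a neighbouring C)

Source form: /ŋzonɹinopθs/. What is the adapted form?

ŋzonɹinopoθoso

The consonants /p/, /θ/, /s/ cannot be parsed into a legal (C)(C)V syllable (no codas are permitted; onsets may contain at most 2 consonants).
Each unlicensed consonant becomes the onset of a new syllable: /p/ → /po/, /θ/ → /θo/, /s/ → /so/.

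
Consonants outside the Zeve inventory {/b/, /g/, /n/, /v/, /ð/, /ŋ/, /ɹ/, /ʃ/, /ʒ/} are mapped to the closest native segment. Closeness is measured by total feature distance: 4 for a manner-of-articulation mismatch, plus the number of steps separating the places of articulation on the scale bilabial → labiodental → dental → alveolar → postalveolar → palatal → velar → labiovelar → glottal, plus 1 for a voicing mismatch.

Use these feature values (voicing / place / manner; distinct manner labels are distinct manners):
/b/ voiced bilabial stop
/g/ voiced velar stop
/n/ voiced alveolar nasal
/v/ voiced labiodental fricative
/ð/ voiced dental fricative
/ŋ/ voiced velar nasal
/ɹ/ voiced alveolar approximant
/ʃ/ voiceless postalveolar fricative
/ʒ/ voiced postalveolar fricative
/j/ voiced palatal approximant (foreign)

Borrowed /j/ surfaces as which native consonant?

/ɹ/ is closest: same manner (approximant), place distance 2 (palatal→alveolar), same voicing; total 2. Next closest is /g/ at distance 5.

ɹ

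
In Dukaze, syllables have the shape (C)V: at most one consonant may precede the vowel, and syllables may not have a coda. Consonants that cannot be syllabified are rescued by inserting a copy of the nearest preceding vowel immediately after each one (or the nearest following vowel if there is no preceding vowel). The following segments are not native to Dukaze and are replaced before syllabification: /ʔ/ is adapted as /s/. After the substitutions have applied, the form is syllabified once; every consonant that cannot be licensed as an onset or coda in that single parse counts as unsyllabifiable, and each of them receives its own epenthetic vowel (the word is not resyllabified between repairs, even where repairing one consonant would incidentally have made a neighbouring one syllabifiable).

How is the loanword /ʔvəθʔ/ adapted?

Substitution: /ʔ/ → /s/, giving /svəθs/.
The consonants /s/, /θ/, /s/ cannot be parsed into a legal (C)V syllable (no codas are permitted; onsets are limited to one consonant).
Each unlicensed consonant becomes the onset of a new syllable: /s/ → /sə/, /θ/ → /θə/, /s/ → /sə/.

səvəθəsə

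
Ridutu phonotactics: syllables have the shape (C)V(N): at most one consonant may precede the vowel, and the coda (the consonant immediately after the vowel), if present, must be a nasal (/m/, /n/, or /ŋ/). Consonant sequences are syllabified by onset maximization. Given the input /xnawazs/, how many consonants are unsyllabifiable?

3

Syllabifying with onset maximization leaves /x/, /z/, /s/ stranded (only a nasal (/m/, /n/, or /ŋ/) is licensed in coda position; onsets are limited to one consonant).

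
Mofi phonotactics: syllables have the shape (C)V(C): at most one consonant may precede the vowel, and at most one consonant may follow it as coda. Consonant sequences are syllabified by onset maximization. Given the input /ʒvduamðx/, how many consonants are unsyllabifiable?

4

The consonants /ʒ/, /v/, /ð/, /x/ cannot be parsed into a legal (C)V(C) syllable (at most one coda consonant is licensed; onsets are limited to one consonant).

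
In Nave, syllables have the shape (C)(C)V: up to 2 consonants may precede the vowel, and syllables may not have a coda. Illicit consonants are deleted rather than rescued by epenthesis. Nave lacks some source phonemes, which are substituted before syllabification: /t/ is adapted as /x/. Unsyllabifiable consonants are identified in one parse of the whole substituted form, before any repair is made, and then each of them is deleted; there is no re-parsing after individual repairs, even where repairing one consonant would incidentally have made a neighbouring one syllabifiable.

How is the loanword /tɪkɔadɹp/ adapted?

xɪkɔa

Substitution: /t/ → /x/, giving /xɪkɔadɹp/.
Syllabifying with onset maximization leaves /d/, /ɹ/, /p/ stranded (no codas are permitted; onsets may contain at most 2 consonants).
Deletion applies to /d/, /ɹ/, /p/.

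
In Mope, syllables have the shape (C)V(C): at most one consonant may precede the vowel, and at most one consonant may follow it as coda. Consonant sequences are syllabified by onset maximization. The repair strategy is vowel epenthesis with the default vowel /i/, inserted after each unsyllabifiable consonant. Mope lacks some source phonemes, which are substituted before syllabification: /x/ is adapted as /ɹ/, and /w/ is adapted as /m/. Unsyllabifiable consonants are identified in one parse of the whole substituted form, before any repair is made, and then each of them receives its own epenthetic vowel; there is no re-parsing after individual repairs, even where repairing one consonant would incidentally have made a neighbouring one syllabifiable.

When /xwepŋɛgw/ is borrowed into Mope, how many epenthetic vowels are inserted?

2

After substitution the input is /ɹmepŋɛgm/.
The unsyllabifiable consonants are /ɹ/, /m/; each receives one epenthetic vowel.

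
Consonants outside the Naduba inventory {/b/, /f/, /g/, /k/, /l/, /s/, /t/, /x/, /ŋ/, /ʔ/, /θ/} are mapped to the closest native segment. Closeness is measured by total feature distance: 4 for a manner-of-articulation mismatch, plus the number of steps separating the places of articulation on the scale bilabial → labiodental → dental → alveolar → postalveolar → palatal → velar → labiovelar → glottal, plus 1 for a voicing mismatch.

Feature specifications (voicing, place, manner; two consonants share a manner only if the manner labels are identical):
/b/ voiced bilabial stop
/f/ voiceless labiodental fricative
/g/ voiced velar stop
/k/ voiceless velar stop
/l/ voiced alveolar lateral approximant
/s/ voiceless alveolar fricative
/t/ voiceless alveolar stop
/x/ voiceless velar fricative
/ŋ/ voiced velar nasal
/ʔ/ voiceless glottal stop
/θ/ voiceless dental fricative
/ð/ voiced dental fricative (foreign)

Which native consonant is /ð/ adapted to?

/θ/ is closest: same manner (fricative), place distance 0 (dental→dental), voicing differs (+1); total 1. Next closest is /f/ at distance 2.

θ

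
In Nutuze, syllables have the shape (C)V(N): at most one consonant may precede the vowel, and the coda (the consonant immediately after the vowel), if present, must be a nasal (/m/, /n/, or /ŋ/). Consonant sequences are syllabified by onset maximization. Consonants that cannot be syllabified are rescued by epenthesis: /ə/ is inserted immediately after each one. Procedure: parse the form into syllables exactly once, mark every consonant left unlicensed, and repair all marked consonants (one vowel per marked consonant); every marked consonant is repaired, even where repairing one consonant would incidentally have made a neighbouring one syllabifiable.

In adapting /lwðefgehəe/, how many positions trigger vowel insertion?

The unsyllabifiable consonants are /l/, /w/, /f/; each receives one epenthetic vowel.

3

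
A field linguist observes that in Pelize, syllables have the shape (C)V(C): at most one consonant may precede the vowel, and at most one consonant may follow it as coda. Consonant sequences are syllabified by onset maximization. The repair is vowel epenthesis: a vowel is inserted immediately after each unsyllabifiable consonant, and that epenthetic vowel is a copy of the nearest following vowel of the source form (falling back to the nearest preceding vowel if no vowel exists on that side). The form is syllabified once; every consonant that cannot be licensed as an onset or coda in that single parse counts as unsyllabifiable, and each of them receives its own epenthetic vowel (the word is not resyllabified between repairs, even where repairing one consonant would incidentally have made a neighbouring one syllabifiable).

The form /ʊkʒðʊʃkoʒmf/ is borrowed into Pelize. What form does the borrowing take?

The consonants /ʒ/, /m/, /f/ cannot be parsed into a legal (C)V(C) syllable (at most one coda consonant is licensed; onsets are limited to one consonant).
Epenthesis after each stranded consonant: /ʒ/ → /ʒʊ/, /m/ → /mo/, /f/ → /fo/.

ʊkʒʊðʊʃkoʒmofo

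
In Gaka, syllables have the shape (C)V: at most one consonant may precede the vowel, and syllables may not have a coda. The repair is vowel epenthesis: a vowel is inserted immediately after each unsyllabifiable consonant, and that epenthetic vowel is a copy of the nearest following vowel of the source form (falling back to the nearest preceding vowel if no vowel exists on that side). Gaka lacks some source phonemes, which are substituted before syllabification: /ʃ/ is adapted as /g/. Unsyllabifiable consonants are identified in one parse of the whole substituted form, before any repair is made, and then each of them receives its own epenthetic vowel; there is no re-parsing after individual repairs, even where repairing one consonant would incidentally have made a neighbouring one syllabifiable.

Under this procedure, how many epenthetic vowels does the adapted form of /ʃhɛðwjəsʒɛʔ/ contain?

5

After substitution the input is /ghɛðwjəsʒɛʔ/.
The unsyllabifiable consonants are /g/, /ð/, /w/, /s/, /ʔ/; each receives one epenthetic vowel.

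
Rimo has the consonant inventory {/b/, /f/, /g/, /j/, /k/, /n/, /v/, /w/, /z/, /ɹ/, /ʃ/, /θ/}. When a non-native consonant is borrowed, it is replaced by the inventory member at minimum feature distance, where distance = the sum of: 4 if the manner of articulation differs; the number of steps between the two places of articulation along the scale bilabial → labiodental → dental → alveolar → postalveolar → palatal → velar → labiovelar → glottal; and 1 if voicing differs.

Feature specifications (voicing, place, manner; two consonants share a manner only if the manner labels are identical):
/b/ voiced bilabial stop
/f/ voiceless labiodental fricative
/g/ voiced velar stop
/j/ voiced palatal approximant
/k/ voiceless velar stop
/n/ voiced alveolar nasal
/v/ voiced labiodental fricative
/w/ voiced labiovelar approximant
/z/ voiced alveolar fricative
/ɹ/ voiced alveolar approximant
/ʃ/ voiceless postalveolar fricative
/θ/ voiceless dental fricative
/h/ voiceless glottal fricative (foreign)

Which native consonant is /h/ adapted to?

ʃ

/ʃ/ is closest: same manner (fricative), place distance 4 (glottal→postalveolar), same voicing; total 4. Next closest is /k/ at distance 6.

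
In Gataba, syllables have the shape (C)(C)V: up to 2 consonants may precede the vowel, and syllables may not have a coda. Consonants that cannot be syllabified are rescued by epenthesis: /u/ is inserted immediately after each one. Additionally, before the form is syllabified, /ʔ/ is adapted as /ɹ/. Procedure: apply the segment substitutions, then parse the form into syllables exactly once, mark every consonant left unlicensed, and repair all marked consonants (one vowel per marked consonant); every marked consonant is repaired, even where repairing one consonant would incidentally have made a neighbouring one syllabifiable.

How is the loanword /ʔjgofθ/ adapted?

ɹujgofuθu

Substitution: /ʔ/ → /ɹ/, giving /ɹjgofθ/.
Syllabifying with onset maximization leaves /ɹ/, /f/, /θ/ stranded (no codas are permitted; onsets may contain at most 2 consonants).
Epenthesis after each stranded consonant: /ɹ/ → /ɹu/, /f/ → /fu/, /θ/ → /θu/.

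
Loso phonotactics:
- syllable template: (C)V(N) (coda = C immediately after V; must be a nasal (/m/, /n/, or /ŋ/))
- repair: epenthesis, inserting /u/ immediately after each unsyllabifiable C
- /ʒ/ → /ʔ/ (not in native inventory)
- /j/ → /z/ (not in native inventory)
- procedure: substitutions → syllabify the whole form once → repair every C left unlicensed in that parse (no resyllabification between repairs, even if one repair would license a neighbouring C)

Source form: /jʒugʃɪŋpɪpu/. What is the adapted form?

Substitution: /j/ → /z/, /ʒ/ → /ʔ/, giving /zʔugʃɪŋpɪpu/.
Under (C)V(N), the unsyllabifiable consonants are /z/, /g/ (only a nasal (/m/, /n/, or /ŋ/) is licensed in coda position; onsets are limited to one consonant).
Each unlicensed consonant becomes the onset of a new syllable: /z/ → /zu/, /g/ → /gu/.

zuʔuguʃɪŋpɪpu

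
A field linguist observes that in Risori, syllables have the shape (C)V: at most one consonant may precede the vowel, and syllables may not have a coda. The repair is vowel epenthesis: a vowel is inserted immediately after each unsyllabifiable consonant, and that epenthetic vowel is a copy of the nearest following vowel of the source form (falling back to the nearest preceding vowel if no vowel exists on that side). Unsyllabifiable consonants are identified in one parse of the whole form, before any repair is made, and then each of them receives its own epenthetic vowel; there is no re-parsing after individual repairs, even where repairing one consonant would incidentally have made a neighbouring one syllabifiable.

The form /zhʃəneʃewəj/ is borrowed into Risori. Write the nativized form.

zəhəʃəneʃewəjə

The consonants /z/, /h/, /j/ cannot be parsed into a legal (C)V syllable (no codas are permitted; onsets are limited to one consonant).
Each unlicensed consonant becomes the onset of a new syllable: /z/ → /zə/, /h/ → /hə/, /j/ → /jə/.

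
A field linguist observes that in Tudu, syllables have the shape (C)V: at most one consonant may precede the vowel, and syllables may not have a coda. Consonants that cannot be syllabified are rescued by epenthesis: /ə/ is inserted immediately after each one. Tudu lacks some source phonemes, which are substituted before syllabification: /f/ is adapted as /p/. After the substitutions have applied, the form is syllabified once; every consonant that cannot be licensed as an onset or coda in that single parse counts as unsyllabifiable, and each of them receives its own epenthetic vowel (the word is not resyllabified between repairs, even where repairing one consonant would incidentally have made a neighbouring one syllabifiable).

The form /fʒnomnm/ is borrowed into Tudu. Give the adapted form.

pəʒənomənəmə

Substitution: /f/ → /p/, giving /pʒnomnm/.
Under (C)V, the unsyllabifiable consonants are /p/, /ʒ/, /m/, /n/, /m/ (no codas are permitted; onsets are limited to one consonant).
Inserting the epenthetic vowel yields /p/ → /pə/, /ʒ/ → /ʒə/, /m/ → /mə/, /n/ → /nə/, /m/ → /mə/.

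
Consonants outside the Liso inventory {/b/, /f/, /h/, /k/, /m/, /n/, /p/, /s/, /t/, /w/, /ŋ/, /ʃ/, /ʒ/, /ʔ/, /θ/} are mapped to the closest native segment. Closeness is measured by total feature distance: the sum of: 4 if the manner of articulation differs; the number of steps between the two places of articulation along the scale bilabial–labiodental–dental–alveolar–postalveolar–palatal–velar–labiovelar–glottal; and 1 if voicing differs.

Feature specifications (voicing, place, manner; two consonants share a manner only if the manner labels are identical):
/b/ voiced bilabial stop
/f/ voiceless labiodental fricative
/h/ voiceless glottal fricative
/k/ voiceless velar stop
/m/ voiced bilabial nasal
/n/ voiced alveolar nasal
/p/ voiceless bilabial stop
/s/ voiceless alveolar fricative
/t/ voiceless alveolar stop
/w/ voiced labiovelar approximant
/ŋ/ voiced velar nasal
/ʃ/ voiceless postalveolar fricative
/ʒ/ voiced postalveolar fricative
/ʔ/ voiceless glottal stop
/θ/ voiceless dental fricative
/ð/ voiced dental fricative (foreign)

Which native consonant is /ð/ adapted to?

θ

/θ/ is closest: same manner (fricative), place distance 0 (dental→dental), voicing differs (+1); total 1. Next closest is /f/ at distance 2.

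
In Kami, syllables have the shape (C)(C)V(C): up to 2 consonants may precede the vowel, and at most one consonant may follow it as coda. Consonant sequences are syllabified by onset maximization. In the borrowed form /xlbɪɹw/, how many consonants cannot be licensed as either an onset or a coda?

2

Under (C)(C)V(C), the unsyllabifiable consonants are /x/, /w/ (at most one coda consonant is licensed; onsets may contain at most 2 consonants).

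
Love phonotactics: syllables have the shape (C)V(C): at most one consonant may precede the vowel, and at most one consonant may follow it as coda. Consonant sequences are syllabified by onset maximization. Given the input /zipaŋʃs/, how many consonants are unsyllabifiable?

Syllabifying with onset maximization leaves /ʃ/, /s/ stranded (at most one coda consonant is licensed; onsets are limited to one consonant).

2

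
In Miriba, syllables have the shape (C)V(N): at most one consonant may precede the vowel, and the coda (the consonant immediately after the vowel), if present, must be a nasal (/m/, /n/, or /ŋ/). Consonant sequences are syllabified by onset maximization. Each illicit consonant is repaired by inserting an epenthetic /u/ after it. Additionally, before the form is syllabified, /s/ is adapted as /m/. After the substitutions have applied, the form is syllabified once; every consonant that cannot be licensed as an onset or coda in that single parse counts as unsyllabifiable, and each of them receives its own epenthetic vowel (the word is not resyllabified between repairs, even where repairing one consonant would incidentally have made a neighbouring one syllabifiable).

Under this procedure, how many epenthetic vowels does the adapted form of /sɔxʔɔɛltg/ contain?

4

After substitution the input is /mɔxʔɔɛltg/.
The unsyllabifiable consonants are /x/, /l/, /t/, /g/; each receives one epenthetic vowel.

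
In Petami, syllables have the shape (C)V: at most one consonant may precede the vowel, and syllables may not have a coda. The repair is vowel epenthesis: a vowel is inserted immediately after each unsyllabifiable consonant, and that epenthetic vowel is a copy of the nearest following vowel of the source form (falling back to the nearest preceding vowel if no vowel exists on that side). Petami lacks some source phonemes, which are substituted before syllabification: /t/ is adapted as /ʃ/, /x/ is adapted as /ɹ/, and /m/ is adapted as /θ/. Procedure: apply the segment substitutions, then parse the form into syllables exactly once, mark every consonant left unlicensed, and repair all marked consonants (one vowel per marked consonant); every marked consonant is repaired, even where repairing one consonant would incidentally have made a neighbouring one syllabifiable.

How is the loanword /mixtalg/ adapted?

Substitution: /m/ → /θ/, /x/ → /ɹ/, /t/ → /ʃ/, giving /θiɹʃalg/.
The consonants /ɹ/, /l/, /g/ cannot be parsed into a legal (C)V syllable (no codas are permitted; onsets are limited to one consonant).
Epenthesis after each stranded consonant: /ɹ/ → /ɹa/, /l/ → /la/, /g/ → /ga/.

θiɹaʃalaga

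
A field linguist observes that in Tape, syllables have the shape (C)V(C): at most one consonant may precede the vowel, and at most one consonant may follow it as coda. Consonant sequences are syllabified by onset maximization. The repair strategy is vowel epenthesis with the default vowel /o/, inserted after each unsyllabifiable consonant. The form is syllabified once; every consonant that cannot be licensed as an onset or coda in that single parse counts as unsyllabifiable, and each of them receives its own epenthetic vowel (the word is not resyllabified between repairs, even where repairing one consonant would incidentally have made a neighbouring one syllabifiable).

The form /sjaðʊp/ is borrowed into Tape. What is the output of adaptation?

sojaðʊp

Under (C)V(C), the unsyllabifiable consonants are /s/ (at most one coda consonant is licensed; onsets are limited to one consonant).
Inserting the epenthetic vowel yields /s/ → /so/.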